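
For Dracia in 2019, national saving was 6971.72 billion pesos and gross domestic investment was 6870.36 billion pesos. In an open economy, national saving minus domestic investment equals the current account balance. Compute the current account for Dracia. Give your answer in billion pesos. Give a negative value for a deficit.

101.36

S - I = CA (net lending to the rest of the world).
CA = S - I = 6971.72 - 6870.36 = 101.36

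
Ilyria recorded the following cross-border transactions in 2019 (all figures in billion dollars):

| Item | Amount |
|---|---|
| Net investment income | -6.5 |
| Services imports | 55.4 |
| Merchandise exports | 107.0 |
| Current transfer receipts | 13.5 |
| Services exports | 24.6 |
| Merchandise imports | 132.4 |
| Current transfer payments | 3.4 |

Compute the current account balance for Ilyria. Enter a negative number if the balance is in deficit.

-52.6

Goods balance = 107.0 - 132.4 = -25.4
Services balance = 24.6 - 55.4 = -30.8
Trade balance (goods + services) = -25.4 + (-30.8) = -56.2
Net primary income = -6.5
Net secondary income = 13.5 - 3.4 = 10.1
Current account = -56.2 + (-6.5) + 10.1 = -52.6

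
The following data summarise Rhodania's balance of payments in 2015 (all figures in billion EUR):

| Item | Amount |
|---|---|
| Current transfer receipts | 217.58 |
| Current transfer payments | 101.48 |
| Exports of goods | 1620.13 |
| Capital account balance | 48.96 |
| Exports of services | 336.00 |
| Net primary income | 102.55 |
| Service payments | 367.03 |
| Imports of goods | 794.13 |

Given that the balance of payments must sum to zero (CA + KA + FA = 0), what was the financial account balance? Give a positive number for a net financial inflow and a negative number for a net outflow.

-1062.58

Goods balance = 1620.13 - 794.13 = 826.00
Services balance = 336.00 - 367.03 = -31.03
Trade balance (goods + services) = 826.00 + (-31.03) = 794.97
Net primary income = 102.55
Net secondary income = 217.58 - 101.48 = 116.10
Current account = 794.97 + 102.55 + 116.10 = 1013.62
Financial account = -(1013.62 + 48.96) = -1062.58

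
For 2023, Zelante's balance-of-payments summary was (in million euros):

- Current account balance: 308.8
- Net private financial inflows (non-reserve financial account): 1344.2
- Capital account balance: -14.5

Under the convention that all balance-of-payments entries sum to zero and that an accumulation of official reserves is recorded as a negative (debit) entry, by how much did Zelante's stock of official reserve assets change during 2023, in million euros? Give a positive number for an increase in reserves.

1638.5

Official reserve transactions balance = -(308.8 + (-14.5) + 1344.2) = -1638.5
An accumulation of reserves is recorded as a debit (negative entry), so the change in the stock of reserves is the negative of that balance.
Change in official reserves = -(-1638.5) = 1638.5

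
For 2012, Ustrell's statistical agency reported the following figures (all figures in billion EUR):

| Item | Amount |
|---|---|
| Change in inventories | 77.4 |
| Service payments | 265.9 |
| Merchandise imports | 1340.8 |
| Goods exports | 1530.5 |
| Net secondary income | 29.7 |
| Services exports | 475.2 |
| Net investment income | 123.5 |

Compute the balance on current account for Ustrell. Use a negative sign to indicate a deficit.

552.2

Goods balance = 1530.5 - 1340.8 = 189.7
Services balance = 475.2 - 265.9 = 209.3
Trade balance (goods + services) = 189.7 + 209.3 = 399.0
Net primary income = 123.5
Net secondary income = 29.7
Current account = 399.0 + 123.5 + 29.7 = 552.2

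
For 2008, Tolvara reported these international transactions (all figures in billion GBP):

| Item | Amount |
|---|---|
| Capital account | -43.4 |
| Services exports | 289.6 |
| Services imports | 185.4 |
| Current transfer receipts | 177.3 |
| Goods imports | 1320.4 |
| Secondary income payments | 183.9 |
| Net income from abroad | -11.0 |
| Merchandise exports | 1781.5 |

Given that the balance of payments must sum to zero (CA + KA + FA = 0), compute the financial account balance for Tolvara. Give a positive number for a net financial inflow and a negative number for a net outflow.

Goods balance = 1781.5 - 1320.4 = 461.1
Services balance = 289.6 - 185.4 = 104.2
Trade balance (goods + services) = 461.1 + 104.2 = 565.3
Net primary income = -11.0
Net secondary income = 177.3 - 183.9 = -6.6
Current account = 565.3 + (-11.0) + (-6.6) = 547.7
Financial account = -(547.7 + (-43.4)) = -504.3

-504.3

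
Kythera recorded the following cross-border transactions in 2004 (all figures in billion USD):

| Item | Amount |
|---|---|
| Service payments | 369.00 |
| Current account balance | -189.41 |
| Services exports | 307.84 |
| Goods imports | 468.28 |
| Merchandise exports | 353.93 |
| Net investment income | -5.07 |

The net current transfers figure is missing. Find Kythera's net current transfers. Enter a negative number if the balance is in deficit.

-8.83

Current account = goods balance + services balance + net primary income + net secondary income
Sum of the known components = -180.58
Net current transfers = CA - (known components) = -189.41 - (-180.58) = -8.83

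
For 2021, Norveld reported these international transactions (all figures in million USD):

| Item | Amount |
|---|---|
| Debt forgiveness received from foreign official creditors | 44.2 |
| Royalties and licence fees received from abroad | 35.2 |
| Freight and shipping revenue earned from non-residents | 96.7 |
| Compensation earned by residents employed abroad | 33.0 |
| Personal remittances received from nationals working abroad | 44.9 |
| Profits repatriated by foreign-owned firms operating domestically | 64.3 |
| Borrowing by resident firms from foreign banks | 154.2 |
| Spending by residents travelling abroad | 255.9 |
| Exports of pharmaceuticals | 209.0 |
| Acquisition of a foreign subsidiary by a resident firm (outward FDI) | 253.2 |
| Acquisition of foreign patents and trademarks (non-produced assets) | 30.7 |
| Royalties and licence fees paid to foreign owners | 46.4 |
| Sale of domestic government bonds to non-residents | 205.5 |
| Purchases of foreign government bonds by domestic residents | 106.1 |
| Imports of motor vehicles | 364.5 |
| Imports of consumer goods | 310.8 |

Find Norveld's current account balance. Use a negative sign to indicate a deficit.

-623.1

Goods: 209.0 - 310.8 - 364.5 = -466.3
Services: -255.9 - 46.4 + 96.7 + 35.2 = -170.4
Primary income: -64.3 + 33.0 = -31.3
Secondary income: 44.9
Current account = (-466.3) + (-170.4) + (-31.3) + 44.9 = -623.1
(Excluded from the current account — capital account: debt forgiveness received from foreign official creditors 44.2, acquisition of foreign patents and trademarks (non-produced assets) 30.7; financial account: borrowing by resident firms from foreign banks 154.2, acquisition of a foreign subsidiary by a resident firm (outward FDI) 253.2, sale of domestic government bonds to non-residents 205.5, purchases of foreign government bonds by domestic residents 106.1.)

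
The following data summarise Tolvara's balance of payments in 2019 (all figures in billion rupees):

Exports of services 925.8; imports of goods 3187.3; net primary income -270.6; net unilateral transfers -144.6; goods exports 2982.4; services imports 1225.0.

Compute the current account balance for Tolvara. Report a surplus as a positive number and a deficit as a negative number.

Goods balance = 2982.4 - 3187.3 = -204.9
Services balance = 925.8 - 1225.0 = -299.2
Trade balance (goods + services) = -204.9 + (-299.2) = -504.1
Net primary income = -270.6
Net secondary income = -144.6
Current account = -504.1 + (-270.6) + (-144.6) = -919.3

-919.3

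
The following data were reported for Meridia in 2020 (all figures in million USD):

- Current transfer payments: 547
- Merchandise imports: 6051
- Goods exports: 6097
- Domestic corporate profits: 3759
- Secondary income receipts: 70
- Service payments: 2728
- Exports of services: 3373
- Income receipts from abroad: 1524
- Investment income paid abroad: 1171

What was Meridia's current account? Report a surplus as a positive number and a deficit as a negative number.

567

Goods balance = 6097 - 6051 = 46
Services balance = 3373 - 2728 = 645
Trade balance (goods + services) = 46 + 645 = 691
Net primary income = 1524 - 1171 = 353
Net secondary income = 70 - 547 = -477
Current account = 691 + 353 + (-477) = 567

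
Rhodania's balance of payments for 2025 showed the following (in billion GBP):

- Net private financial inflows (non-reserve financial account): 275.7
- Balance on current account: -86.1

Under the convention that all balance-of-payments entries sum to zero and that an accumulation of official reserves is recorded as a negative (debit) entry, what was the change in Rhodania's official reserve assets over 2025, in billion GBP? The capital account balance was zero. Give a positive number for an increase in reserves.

189.6

Official reserve transactions balance = -((-86.1) + 275.7) = -189.6
An accumulation of reserves is recorded as a debit (negative entry), so the change in the stock of reserves is the negative of that balance.
Change in official reserves = -(-189.6) = 189.6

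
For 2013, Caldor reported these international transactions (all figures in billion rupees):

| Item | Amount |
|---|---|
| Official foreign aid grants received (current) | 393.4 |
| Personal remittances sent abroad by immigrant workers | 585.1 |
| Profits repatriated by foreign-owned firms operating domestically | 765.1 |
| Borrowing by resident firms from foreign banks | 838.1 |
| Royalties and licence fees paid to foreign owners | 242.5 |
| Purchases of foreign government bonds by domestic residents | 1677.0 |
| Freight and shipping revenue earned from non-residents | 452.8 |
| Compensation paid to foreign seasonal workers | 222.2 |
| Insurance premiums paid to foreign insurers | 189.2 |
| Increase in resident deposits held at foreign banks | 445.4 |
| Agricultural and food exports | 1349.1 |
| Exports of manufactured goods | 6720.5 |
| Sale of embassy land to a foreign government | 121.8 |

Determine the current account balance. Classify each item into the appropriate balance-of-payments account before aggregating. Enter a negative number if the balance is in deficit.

Goods: 1349.1 + 6720.5 = 8069.6
Services: 452.8 - 242.5 - 189.2 = 21.1
Primary income: -765.1 - 222.2 = -987.3
Secondary income: -585.1 + 393.4 = -191.7
Current account = 8069.6 + 21.1 + (-987.3) + (-191.7) = 6911.7
(Excluded from the current account — financial account: borrowing by resident firms from foreign banks 838.1, purchases of foreign government bonds by domestic residents 1677.0, increase in resident deposits held at foreign banks 445.4; capital account: sale of embassy land to a foreign government 121.8.)

6911.7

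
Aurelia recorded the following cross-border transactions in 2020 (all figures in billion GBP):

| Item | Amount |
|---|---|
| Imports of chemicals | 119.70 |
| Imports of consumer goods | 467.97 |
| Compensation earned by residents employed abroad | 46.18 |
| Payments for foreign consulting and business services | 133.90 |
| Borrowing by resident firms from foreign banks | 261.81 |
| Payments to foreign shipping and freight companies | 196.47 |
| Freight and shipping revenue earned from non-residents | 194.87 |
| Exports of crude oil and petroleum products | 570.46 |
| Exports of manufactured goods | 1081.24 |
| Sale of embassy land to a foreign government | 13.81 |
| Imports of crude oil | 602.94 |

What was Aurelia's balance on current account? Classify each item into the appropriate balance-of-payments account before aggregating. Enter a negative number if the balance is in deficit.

Goods: -602.94 + 1081.24 - 119.70 + 570.46 - 467.97 = 461.09
Services: -133.90 - 196.47 + 194.87 = -135.50
Primary income: 46.18
Current account = 461.09 + (-135.50) + 46.18 = 371.77
(Excluded from the current account — financial account: borrowing by resident firms from foreign banks 261.81; capital account: sale of embassy land to a foreign government 13.81.)

371.77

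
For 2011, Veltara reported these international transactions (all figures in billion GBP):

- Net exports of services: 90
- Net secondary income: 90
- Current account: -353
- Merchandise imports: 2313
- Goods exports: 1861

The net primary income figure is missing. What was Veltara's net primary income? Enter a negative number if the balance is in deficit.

-81

Current account = goods balance + services balance + net primary income + net secondary income
Sum of the known components = -272
Net primary income = CA - (known components) = -353 - (-272) = -81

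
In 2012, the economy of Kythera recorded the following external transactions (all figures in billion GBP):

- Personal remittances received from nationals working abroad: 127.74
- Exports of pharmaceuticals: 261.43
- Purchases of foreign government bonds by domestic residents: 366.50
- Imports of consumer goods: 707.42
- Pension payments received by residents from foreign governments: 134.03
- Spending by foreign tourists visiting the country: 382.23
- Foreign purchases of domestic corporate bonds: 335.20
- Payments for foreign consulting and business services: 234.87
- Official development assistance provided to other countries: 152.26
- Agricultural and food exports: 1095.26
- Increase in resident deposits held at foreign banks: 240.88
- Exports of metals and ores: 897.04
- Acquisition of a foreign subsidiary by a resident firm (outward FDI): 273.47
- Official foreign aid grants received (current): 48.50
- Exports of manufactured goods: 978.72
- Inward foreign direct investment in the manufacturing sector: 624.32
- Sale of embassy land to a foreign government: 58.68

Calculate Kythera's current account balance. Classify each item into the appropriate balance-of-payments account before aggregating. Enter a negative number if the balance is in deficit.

2830.40

Goods: 1095.26 + 897.04 + 261.43 - 707.42 + 978.72 = 2525.03
Services: 382.23 - 234.87 = 147.36
Secondary income: -152.26 + 134.03 + 127.74 + 48.50 = 158.01
Current account = 2525.03 + 147.36 + 158.01 = 2830.40
(Excluded from the current account — financial account: purchases of foreign government bonds by domestic residents 366.50, foreign purchases of domestic corporate bonds 335.20, increase in resident deposits held at foreign banks 240.88, acquisition of a foreign subsidiary by a resident firm (outward FDI) 273.47, inward foreign direct investment in the manufacturing sector 624.32; capital account: sale of embassy land to a foreign government 58.68.)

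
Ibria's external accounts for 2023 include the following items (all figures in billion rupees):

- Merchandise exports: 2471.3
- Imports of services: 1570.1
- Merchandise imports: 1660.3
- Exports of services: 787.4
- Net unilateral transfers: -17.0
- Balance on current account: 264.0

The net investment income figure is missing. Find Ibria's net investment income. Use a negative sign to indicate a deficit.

Current account = goods balance + services balance + net primary income + net secondary income
Sum of the known components = 11.3
Net investment income = CA - (known components) = 264.0 - 11.3 = 252.7

252.7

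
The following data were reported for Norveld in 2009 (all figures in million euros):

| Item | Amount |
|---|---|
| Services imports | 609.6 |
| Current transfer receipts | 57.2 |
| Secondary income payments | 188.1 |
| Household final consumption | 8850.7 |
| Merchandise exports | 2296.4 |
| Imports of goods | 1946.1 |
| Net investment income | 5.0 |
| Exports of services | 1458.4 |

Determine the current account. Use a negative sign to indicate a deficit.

1073.2

Goods balance = 2296.4 - 1946.1 = 350.3
Services balance = 1458.4 - 609.6 = 848.8
Trade balance (goods + services) = 350.3 + 848.8 = 1199.1
Net primary income = 5.0
Net secondary income = 57.2 - 188.1 = -130.9
Current account = 1199.1 + 5.0 + (-130.9) = 1073.2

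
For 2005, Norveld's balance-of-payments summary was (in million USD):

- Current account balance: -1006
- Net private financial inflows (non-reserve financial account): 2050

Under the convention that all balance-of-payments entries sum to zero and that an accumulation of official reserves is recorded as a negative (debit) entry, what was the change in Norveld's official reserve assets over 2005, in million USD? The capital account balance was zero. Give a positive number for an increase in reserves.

Official reserve transactions balance = -((-1006) + 2050) = -1044
An accumulation of reserves is recorded as a debit (negative entry), so the change in the stock of reserves is the negative of that balance.
Change in official reserves = -(-1044) = 1044

1044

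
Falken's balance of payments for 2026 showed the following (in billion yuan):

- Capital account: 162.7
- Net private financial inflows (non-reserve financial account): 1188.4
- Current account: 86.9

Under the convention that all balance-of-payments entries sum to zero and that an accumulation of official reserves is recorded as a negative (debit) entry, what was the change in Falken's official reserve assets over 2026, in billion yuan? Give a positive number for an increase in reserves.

Official reserve transactions balance = -(86.9 + 162.7 + 1188.4) = -1438.0
An accumulation of reserves is recorded as a debit (negative entry), so the change in the stock of reserves is the negative of that balance.
Change in official reserves = -(-1438.0) = 1438.0

1438.0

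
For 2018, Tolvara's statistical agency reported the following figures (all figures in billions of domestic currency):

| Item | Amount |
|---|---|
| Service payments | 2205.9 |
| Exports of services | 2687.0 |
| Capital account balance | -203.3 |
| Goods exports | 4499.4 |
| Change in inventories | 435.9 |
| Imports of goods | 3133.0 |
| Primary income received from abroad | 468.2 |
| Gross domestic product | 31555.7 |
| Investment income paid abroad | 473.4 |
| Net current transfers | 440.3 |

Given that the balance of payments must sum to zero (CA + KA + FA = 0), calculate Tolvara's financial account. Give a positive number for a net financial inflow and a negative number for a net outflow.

Goods balance = 4499.4 - 3133.0 = 1366.4
Services balance = 2687.0 - 2205.9 = 481.1
Trade balance (goods + services) = 1366.4 + 481.1 = 1847.5
Net primary income = 468.2 - 473.4 = -5.2
Net secondary income = 440.3
Current account = 1847.5 + (-5.2) + 440.3 = 2282.6
Financial account = -(2282.6 + (-203.3)) = -2079.3

-2079.3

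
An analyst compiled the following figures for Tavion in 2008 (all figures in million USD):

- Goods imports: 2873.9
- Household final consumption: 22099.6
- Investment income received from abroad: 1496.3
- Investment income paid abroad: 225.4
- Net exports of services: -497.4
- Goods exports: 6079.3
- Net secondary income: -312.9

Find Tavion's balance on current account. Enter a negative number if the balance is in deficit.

Goods balance = 6079.3 - 2873.9 = 3205.4
Services balance = -497.4
Trade balance (goods + services) = 3205.4 + (-497.4) = 2708.0
Net primary income = 1496.3 - 225.4 = 1270.9
Net secondary income = -312.9
Current account = 2708.0 + 1270.9 + (-312.9) = 3666.0

3666.0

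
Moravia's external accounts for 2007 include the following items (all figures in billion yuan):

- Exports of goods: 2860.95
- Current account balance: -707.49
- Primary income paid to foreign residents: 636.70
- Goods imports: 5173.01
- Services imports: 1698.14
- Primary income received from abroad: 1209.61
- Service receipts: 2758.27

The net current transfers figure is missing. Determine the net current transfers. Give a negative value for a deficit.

Current account = goods balance + services balance + net primary income + net secondary income
Sum of the known components = -679.02
Net current transfers = CA - (known components) = -707.49 - (-679.02) = -28.47

-28.47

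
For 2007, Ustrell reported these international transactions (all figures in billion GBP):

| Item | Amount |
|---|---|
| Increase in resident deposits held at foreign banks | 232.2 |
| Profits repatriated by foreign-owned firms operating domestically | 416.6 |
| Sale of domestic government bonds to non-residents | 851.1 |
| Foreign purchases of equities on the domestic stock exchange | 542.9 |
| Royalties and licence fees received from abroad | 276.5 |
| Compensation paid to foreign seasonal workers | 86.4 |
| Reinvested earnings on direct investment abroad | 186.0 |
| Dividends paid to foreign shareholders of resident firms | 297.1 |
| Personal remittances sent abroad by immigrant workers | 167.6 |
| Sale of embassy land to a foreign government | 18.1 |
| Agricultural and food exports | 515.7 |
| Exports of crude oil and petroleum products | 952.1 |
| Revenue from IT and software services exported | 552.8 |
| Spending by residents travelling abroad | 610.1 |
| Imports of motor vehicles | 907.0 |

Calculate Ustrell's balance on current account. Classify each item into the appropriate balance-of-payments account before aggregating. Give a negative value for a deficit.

Goods: -907.0 + 515.7 + 952.1 = 560.8
Services: 276.5 + 552.8 - 610.1 = 219.2
Primary income: -416.6 - 297.1 + 186.0 - 86.4 = -614.1
Secondary income: -167.6
Current account = 560.8 + 219.2 + (-614.1) + (-167.6) = -1.7
(Excluded from the current account — financial account: increase in resident deposits held at foreign banks 232.2, sale of domestic government bonds to non-residents 851.1, foreign purchases of equities on the domestic stock exchange 542.9; capital account: sale of embassy land to a foreign government 18.1.)

-1.7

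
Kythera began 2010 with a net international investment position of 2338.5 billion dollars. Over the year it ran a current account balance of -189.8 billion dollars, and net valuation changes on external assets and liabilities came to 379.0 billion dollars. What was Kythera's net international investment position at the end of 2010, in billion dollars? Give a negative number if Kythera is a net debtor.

Change in NIIP = current account + net valuation change = -189.8 + 379.0 = 189.2
End-of-year NIIP = 2338.5 + 189.2 = 2527.7

2527.7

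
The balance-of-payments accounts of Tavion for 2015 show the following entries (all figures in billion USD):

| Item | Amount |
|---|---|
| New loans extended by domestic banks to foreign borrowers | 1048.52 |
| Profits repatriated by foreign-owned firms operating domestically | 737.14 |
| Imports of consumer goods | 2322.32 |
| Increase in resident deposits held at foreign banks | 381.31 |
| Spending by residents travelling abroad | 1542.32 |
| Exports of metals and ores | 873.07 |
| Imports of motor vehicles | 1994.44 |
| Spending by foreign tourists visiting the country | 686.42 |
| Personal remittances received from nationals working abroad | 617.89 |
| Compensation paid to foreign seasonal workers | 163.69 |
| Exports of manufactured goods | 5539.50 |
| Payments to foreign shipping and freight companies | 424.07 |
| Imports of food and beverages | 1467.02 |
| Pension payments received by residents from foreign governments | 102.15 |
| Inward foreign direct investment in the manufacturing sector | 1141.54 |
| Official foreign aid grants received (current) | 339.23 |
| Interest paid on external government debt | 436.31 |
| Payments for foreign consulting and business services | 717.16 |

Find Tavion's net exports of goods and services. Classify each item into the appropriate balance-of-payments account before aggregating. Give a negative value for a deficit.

-1368.34

Goods: 5539.50 - 1467.02 - 2322.32 - 1994.44 + 873.07 = 628.79
Services: -424.07 + 686.42 - 1542.32 - 717.16 = -1997.13
Trade balance = 628.79 + (-1997.13) = -1368.34
(Excluded from the trade balance — financial account: new loans extended by domestic banks to foreign borrowers 1048.52, increase in resident deposits held at foreign banks 381.31, inward foreign direct investment in the manufacturing sector 1141.54; primary income: profits repatriated by foreign-owned firms operating domestically 737.14, compensation paid to foreign seasonal workers 163.69, interest paid on external government debt 436.31; secondary income: personal remittances received from nationals working abroad 617.89, pension payments received by residents from foreign governments 102.15, official foreign aid grants received (current) 339.23.)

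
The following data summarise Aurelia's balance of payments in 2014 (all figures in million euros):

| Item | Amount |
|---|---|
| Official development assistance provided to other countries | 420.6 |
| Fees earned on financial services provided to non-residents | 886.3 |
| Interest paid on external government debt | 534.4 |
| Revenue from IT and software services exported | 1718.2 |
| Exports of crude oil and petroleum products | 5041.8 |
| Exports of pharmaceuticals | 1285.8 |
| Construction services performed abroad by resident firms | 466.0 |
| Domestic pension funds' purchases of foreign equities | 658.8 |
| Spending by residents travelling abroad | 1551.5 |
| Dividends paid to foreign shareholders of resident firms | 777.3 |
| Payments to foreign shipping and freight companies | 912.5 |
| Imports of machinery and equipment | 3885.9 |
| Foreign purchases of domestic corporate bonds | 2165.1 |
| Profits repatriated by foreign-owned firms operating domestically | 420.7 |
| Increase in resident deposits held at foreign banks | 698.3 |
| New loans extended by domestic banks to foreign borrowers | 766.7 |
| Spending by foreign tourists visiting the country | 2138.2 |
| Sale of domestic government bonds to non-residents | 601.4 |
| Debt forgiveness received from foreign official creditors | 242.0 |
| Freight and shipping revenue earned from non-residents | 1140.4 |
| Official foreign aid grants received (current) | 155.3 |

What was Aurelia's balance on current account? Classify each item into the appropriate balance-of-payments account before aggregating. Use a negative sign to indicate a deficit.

Goods: -3885.9 + 5041.8 + 1285.8 = 2441.7
Services: -912.5 - 1551.5 + 886.3 + 1718.2 + 466.0 + 2138.2 + 1140.4 = 3885.1
Primary income: -534.4 - 420.7 - 777.3 = -1732.4
Secondary income: -420.6 + 155.3 = -265.3
Current account = 2441.7 + 3885.1 + (-1732.4) + (-265.3) = 4329.1
(Excluded from the current account — financial account: domestic pension funds' purchases of foreign equities 658.8, foreign purchases of domestic corporate bonds 2165.1, increase in resident deposits held at foreign banks 698.3, new loans extended by domestic banks to foreign borrowers 766.7, sale of domestic government bonds to non-residents 601.4; capital account: debt forgiveness received from foreign official creditors 242.0.)

4329.1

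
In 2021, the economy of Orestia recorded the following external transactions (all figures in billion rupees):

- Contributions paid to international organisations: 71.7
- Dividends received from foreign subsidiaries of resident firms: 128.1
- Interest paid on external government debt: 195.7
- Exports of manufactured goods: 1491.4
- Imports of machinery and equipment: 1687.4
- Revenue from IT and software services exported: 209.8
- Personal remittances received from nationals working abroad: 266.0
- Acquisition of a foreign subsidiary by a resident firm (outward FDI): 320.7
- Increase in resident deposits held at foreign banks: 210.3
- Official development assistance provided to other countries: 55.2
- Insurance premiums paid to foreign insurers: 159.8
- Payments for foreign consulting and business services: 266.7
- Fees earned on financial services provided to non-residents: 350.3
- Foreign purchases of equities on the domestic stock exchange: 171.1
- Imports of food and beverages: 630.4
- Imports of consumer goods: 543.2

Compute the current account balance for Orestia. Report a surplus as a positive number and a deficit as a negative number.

Goods: -543.2 + 1491.4 - 630.4 - 1687.4 = -1369.6
Services: 350.3 - 266.7 - 159.8 + 209.8 = 133.6
Primary income: 128.1 - 195.7 = -67.6
Secondary income: -71.7 + 266.0 - 55.2 = 139.1
Current account = (-1369.6) + 133.6 + (-67.6) + 139.1 = -1164.5
(Excluded from the current account — financial account: acquisition of a foreign subsidiary by a resident firm (outward FDI) 320.7, increase in resident deposits held at foreign banks 210.3, foreign purchases of equities on the domestic stock exchange 171.1.)

-1164.5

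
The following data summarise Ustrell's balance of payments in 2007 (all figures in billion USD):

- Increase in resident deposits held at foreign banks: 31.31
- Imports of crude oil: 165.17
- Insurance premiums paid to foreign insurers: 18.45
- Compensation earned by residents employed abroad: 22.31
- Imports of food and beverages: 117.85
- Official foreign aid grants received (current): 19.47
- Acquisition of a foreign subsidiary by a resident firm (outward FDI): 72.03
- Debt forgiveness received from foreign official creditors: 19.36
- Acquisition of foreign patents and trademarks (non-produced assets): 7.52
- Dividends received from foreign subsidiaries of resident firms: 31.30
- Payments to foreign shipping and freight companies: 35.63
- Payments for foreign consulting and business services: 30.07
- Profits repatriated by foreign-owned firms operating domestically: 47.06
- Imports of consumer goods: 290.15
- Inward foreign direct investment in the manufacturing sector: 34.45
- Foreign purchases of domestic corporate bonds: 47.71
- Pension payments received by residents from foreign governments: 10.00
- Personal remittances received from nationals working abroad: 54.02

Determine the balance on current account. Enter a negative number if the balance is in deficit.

Goods: -165.17 - 117.85 - 290.15 = -573.17
Services: -18.45 - 30.07 - 35.63 = -84.15
Primary income: 31.30 - 47.06 + 22.31 = 6.55
Secondary income: 19.47 + 54.02 + 10.00 = 83.49
Current account = (-573.17) + (-84.15) + 6.55 + 83.49 = -567.28
(Excluded from the current account — financial account: increase in resident deposits held at foreign banks 31.31, acquisition of a foreign subsidiary by a resident firm (outward FDI) 72.03, inward foreign direct investment in the manufacturing sector 34.45, foreign purchases of domestic corporate bonds 47.71; capital account: debt forgiveness received from foreign official creditors 19.36, acquisition of foreign patents and trademarks (non-produced assets) 7.52.)

-567.28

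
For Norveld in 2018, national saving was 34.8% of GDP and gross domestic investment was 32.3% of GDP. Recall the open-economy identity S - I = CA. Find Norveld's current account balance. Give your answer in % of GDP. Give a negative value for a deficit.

S - I = CA (net lending to the rest of the world).
CA = S - I = 34.8 - 32.3 = 2.5

2.5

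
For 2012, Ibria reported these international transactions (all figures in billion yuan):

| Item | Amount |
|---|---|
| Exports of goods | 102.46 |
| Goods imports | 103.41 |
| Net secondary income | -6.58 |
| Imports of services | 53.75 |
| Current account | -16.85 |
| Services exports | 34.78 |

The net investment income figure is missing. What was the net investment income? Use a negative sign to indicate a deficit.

9.65

Current account = goods balance + services balance + net primary income + net secondary income
Sum of the known components = -26.50
Net investment income = CA - (known components) = -16.85 - (-26.50) = 9.65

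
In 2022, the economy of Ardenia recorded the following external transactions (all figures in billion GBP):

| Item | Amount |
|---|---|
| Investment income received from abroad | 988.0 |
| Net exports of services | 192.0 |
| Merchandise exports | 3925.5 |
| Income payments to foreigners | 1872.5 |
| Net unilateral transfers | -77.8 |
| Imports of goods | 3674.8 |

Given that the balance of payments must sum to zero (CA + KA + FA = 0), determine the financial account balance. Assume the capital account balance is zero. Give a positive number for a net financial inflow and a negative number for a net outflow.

Goods balance = 3925.5 - 3674.8 = 250.7
Services balance = 192.0
Trade balance (goods + services) = 250.7 + 192.0 = 442.7
Net primary income = 988.0 - 1872.5 = -884.5
Net secondary income = -77.8
Current account = 442.7 + (-884.5) + (-77.8) = -519.6
Financial account = -(-519.6) = 519.6

519.6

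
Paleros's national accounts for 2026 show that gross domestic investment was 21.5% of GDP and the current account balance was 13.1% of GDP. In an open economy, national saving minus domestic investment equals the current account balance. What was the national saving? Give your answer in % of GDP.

S = I + CA = 21.5 + 13.1 = 34.6

34.6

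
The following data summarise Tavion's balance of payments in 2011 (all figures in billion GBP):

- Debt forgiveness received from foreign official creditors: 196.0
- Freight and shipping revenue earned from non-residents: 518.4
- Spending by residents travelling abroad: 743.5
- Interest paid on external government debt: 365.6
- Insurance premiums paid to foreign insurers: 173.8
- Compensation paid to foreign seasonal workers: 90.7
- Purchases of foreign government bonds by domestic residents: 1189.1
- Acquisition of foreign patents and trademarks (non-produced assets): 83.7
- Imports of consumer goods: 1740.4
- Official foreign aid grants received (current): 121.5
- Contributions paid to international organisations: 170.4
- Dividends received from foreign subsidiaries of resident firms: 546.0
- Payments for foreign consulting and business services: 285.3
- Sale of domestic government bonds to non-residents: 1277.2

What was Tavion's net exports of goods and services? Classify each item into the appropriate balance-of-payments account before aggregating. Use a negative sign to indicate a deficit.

-2424.6

Goods: -1740.4
Services: -743.5 + 518.4 - 173.8 - 285.3 = -684.2
Trade balance = -1740.4 + (-684.2) = -2424.6
(Excluded from the trade balance — capital account: debt forgiveness received from foreign official creditors 196.0, acquisition of foreign patents and trademarks (non-produced assets) 83.7; primary income: interest paid on external government debt 365.6, compensation paid to foreign seasonal workers 90.7, dividends received from foreign subsidiaries of resident firms 546.0; financial account: purchases of foreign government bonds by domestic residents 1189.1, sale of domestic government bonds to non-residents 1277.2; secondary income: official foreign aid grants received (current) 121.5, contributions paid to international organisations 170.4.)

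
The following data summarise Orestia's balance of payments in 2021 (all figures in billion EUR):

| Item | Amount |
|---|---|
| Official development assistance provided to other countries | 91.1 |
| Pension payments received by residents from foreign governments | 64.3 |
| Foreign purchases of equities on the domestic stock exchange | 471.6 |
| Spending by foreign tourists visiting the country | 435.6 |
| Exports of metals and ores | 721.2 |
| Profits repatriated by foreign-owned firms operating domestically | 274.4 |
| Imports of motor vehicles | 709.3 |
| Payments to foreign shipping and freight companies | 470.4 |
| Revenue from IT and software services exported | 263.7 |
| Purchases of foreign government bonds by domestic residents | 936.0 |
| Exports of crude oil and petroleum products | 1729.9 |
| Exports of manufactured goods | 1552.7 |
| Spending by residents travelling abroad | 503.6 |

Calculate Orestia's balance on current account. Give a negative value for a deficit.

Goods: 1729.9 + 1552.7 + 721.2 - 709.3 = 3294.5
Services: 263.7 - 470.4 + 435.6 - 503.6 = -274.7
Primary income: -274.4
Secondary income: 64.3 - 91.1 = -26.8
Current account = 3294.5 + (-274.7) + (-274.4) + (-26.8) = 2718.6
(Excluded from the current account — financial account: foreign purchases of equities on the domestic stock exchange 471.6, purchases of foreign government bonds by domestic residents 936.0.)

2718.6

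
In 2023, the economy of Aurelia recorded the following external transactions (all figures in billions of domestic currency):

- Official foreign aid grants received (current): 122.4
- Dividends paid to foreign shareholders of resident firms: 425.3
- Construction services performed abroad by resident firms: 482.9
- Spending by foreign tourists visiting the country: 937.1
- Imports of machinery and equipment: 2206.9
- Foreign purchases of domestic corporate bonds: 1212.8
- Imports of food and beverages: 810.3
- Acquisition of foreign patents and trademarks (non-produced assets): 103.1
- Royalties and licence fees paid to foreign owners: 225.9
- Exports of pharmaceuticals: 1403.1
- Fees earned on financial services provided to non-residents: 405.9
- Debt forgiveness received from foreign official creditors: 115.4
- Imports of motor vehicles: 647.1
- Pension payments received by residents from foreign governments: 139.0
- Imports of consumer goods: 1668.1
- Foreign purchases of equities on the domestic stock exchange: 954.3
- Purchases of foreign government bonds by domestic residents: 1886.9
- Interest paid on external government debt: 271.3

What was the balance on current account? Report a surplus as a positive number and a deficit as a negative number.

-2764.5

Goods: -2206.9 - 647.1 - 1668.1 - 810.3 + 1403.1 = -3929.3
Services: 937.1 - 225.9 + 482.9 + 405.9 = 1600.0
Primary income: -271.3 - 425.3 = -696.6
Secondary income: 139.0 + 122.4 = 261.4
Current account = (-3929.3) + 1600.0 + (-696.6) + 261.4 = -2764.5
(Excluded from the current account — financial account: foreign purchases of domestic corporate bonds 1212.8, foreign purchases of equities on the domestic stock exchange 954.3, purchases of foreign government bonds by domestic residents 1886.9; capital account: acquisition of foreign patents and trademarks (non-produced assets) 103.1, debt forgiveness received from foreign official creditors 115.4.)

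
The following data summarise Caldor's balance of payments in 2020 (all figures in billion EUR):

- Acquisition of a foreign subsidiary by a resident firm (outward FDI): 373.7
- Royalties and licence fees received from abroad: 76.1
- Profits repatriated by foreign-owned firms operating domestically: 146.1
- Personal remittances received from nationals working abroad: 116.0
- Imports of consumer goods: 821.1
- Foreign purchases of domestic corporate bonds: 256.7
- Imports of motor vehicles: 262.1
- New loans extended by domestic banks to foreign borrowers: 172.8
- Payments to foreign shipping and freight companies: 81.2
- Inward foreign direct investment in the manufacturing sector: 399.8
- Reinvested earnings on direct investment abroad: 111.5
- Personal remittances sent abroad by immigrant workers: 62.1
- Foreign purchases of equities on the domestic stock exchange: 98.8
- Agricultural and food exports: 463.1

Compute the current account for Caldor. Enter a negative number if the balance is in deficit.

Goods: -821.1 + 463.1 - 262.1 = -620.1
Services: 76.1 - 81.2 = -5.1
Primary income: 111.5 - 146.1 = -34.6
Secondary income: -62.1 + 116.0 = 53.9
Current account = (-620.1) + (-5.1) + (-34.6) + 53.9 = -605.9
(Excluded from the current account — financial account: acquisition of a foreign subsidiary by a resident firm (outward FDI) 373.7, foreign purchases of domestic corporate bonds 256.7, new loans extended by domestic banks to foreign borrowers 172.8, inward foreign direct investment in the manufacturing sector 399.8, foreign purchases of equities on the domestic stock exchange 98.8.)

-605.9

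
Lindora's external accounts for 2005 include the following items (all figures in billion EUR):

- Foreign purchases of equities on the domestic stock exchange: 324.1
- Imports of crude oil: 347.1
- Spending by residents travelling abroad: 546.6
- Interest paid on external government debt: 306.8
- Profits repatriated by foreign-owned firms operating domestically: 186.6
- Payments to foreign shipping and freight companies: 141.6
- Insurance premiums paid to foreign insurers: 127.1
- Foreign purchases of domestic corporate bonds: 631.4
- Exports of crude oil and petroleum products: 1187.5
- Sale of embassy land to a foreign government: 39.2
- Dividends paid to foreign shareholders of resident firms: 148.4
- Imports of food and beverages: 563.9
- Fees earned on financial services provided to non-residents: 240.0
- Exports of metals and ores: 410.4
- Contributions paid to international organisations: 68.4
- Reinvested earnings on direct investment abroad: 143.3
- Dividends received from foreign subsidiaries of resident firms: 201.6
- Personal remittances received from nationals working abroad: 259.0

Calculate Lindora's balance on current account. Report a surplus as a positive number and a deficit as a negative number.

5.3

Goods: 1187.5 + 410.4 - 347.1 - 563.9 = 686.9
Services: 240.0 - 127.1 - 546.6 - 141.6 = -575.3
Primary income: -306.8 - 148.4 + 201.6 - 186.6 + 143.3 = -296.9
Secondary income: 259.0 - 68.4 = 190.6
Current account = 686.9 + (-575.3) + (-296.9) + 190.6 = 5.3
(Excluded from the current account — financial account: foreign purchases of equities on the domestic stock exchange 324.1, foreign purchases of domestic corporate bonds 631.4; capital account: sale of embassy land to a foreign government 39.2.)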